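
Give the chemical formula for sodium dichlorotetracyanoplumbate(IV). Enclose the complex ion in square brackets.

Ligands: 4 cyano (CN, -1), 2 chloro (Cl, -1). Ligand charge sum = -6.
Charge balance with sodium (+1) requires 1 complex ion per 2 sodium.

Na2[PbCl2(CN)4]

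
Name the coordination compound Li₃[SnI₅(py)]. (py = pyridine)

lithium pentaiodo(pyridine)stannate(II)

The 3 lithium counter-ions carry a total charge of +3, so each complex ion is 3−.
Ligand charges: 1×pyridine (neutral), 5×iodo (-1 each); total -5. So Sn + (-5) = 3−, giving Sn = +2.
The complex ion is anionic, so tin takes the -ate form stannate(II).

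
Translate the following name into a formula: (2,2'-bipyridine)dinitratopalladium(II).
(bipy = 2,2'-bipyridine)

[Pd(bipy)(NO3)2]

Ligands: 1 2,2'-bipyridine (bipy, neutral), 2 nitrato (NO3, -1). Ligand charge sum = -2.
With Pd in oxidation state +2, the complex ion is [Pd...].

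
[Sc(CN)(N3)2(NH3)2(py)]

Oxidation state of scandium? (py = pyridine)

No counter-ion: the bracketed complex is neutral.
Ligand charges: 2×N3 = -2; 2×NH3 neutral; 1×CN = -1; 1×py neutral; sum -3.
Sc + (-3) = 0 ⇒ Sc is +3.

+3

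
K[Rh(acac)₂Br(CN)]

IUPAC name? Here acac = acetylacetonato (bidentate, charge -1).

potassium bis(acetylacetonato)bromocyanorhodate(III)

The 1 potassium counter-ion carries a total charge of +1, so each complex ion is 1−.
Ligand charges: 1×bromo (-1 each), 2×acetylacetonato (-1 each), 1×cyano (-1 each); total -4. So Rh + (-4) = 1−, giving Rh = +3.
The complex ion is anionic, so rhodium takes the -ate form rhodate(III).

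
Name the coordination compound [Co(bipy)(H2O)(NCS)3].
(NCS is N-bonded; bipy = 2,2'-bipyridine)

aqua(2,2'-bipyridine)triisothiocyanatocobalt(III)

There is no counter-ion, so the complex is neutral overall.
Ligand charges: 1×aqua (neutral), 3×isothiocyanato (-1 each), 1×2,2'-bipyridine (neutral); total -3. So Co + (-3) = 0, giving Co = +3.
Ligands are named alphabetically: aqua before bipyridine before isothiocyanato.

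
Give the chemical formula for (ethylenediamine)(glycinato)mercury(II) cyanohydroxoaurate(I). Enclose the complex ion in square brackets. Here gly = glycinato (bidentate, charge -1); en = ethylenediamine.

Cation [Hg…]: ligand charges -1, Hg(II) ⇒ ion charge 1+.
Anion [Au…]: ligand charges -2, Au(I) ⇒ ion charge 1−.
One 1+ cation balances one 1− anion.

[Hg(en)(gly)][Au(CN)(OH)]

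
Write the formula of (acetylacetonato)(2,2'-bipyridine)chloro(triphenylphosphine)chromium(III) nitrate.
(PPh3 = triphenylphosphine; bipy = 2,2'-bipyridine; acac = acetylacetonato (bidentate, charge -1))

[Cr(acac)(bipy)Cl(PPh3)]NO3

Ligands: 1 triphenylphosphine (PPh3, neutral), 1 2,2'-bipyridine (bipy, neutral), 1 chloro (Cl, -1), 1 acetylacetonato (acac, -1). Ligand charge sum = -2.
With Cr in oxidation state +3, the complex ion is [Cr...]^1+.
Charge balance with nitrate (-1) requires 1 complex ion per 1 nitrate.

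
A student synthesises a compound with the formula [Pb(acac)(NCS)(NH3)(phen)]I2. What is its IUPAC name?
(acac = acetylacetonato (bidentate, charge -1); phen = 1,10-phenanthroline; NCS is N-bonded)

The 2 iodide counter-ions carry a total charge of -2, so each complex ion is 2+.
Ligand charges: 1×acetylacetonato (-1 each), 1×1,10-phenanthroline (neutral), 1×ammine (neutral), 1×isothiocyanato (-1 each); total -2. So Pb + (-2) = 2+, giving Pb = +4.
Ligands are named alphabetically: acetylacetonato before ammine before isothiocyanato before phenanthroline.

(acetylacetonato)ammineisothiocyanato(1,10-phenanthroline)lead(IV) iodide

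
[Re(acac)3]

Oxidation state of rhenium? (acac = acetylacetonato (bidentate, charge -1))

+3

No counter-ion: the bracketed complex is neutral.
Ligand charges: 3×acac = -3; sum -3.
Re + (-3) = 0 ⇒ Re is +3.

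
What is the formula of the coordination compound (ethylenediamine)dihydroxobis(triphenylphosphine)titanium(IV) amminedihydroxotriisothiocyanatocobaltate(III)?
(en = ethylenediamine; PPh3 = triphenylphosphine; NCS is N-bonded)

Cation [Ti…]: ligand charges -2, Ti(IV) ⇒ ion charge 2+.
Anion [Co…]: ligand charges -5, Co(III) ⇒ ion charge 2−.
One 2+ cation balances one 2− anion.

[Ti(en)(OH)2(PPh3)2][Co(NCS)3(NH3)(OH)2]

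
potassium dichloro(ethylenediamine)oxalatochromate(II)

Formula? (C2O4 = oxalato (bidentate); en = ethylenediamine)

Ligands: 1 oxalato (C2O4, -2), 2 chloro (Cl, -1), 1 ethylenediamine (en, neutral). Ligand charge sum = -4.
With Cr in oxidation state +2, the complex ion is [Cr...]^2−.
Charge balance with potassium (+1) requires 1 complex ion per 2 potassium.

K2[Cr(C2O4)Cl2(en)]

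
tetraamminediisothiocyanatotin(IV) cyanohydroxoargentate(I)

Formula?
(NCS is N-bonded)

[Sn(NCS)2(NH3)4][Ag(CN)(OH)]2

Cation [Sn…]: ligand charges -2, Sn(IV) ⇒ ion charge 2+.
Anion [Ag…]: ligand charges -2, Ag(I) ⇒ ion charge 1−.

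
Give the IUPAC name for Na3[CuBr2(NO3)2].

The 3 sodium counter-ions carry a total charge of +3, so each complex ion is 3−.
Ligand charges: 2×nitrato (-1 each), 2×bromo (-1 each); total -4. So Cu + (-4) = 3−, giving Cu = +1.
Ligands are named alphabetically: bromo before nitrato.
The complex ion is anionic, so copper takes the -ate form cuprate(I).

sodium dibromodinitratocuprate(I)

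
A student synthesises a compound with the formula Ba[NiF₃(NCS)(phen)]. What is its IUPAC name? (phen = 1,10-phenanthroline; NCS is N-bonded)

barium trifluoroisothiocyanato(1,10-phenanthroline)nickelate(II)

The 1 barium counter-ion carries a total charge of +2, so each complex ion is 2−.
Ligand charges: 1×1,10-phenanthroline (neutral), 1×isothiocyanato (-1 each), 3×fluoro (-1 each); total -4. So Ni + (-4) = 2−, giving Ni = +2.
Ligands are named alphabetically: fluoro before isothiocyanato before phenanthroline.
The complex ion is anionic, so nickel takes the -ate form nickelate(II).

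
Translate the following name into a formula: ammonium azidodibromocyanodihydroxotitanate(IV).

Ligands: 2 hydroxo (OH, -1), 2 bromo (Br, -1), 1 cyano (CN, -1), 1 azido (N3, -1). Ligand charge sum = -6.
Charge balance with ammonium (+1) requires 1 complex ion per 2 ammonium.

(NH4)2[TiBr2(CN)(N3)(OH)2]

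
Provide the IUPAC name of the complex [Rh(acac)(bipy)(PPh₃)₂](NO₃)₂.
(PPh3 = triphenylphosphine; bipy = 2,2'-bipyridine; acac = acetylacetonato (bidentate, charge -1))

(acetylacetonato)(2,2'-bipyridine)bis(triphenylphosphine)rhodium(III) nitrate

The 2 nitrate counter-ions carry a total charge of -2, so each complex ion is 2+.
Ligand charges: 2×triphenylphosphine (neutral), 1×2,2'-bipyridine (neutral), 1×acetylacetonato (-1 each); total -1. So Rh + (-1) = 2+, giving Rh = +3.
Ligands are named alphabetically: acetylacetonato before bipyridine before triphenylphosphine.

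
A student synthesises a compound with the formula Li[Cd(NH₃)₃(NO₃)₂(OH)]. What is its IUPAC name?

lithium triamminehydroxodinitratocadmate(II)

The 1 lithium counter-ion carries a total charge of +1, so each complex ion is 1−.
Ligand charges: 3×ammine (neutral), 2×nitrato (-1 each), 1×hydroxo (-1 each); total -3. So Cd + (-3) = 1−, giving Cd = +2.
Ligands are named alphabetically: ammine before hydroxo before nitrato.
The complex ion is anionic, so cadmium takes the -ate form cadmate(II).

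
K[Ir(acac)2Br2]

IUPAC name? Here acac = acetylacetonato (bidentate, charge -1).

The 1 potassium counter-ion carries a total charge of +1, so each complex ion is 1−.
Ligand charges: 2×acetylacetonato (-1 each), 2×bromo (-1 each); total -4. So Ir + (-4) = 1−, giving Ir = +3.
The complex ion is anionic, so iridium takes the -ate form iridate(III).

potassium bis(acetylacetonato)dibromoiridate(III)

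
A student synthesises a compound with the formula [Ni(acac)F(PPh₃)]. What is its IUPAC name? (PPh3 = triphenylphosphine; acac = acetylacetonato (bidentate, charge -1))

(acetylacetonato)fluoro(triphenylphosphine)nickel(II)

There is no counter-ion, so the complex is neutral overall.
Ligand charges: 1×fluoro (-1 each), 1×triphenylphosphine (neutral), 1×acetylacetonato (-1 each); total -2. So Ni + (-2) = 0, giving Ni = +2.
Ligands are named alphabetically: acetylacetonato before fluoro before triphenylphosphine.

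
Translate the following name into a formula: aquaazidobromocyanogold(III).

[AuBr(CN)(H2O)(N3)]

Ligands: 1 bromo (Br, -1), 1 aqua (H2O, neutral), 1 azido (N3, -1), 1 cyano (CN, -1). Ligand charge sum = -3.
With Au in oxidation state +3, the complex ion is [Au...].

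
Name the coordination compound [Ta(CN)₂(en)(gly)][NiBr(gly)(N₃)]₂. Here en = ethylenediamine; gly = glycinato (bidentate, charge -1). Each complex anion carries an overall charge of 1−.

dicyano(ethylenediamine)(glycinato)tantalum(V) azidobromo(glycinato)nickelate(II)

Both ions are complex: the cation is named first with the plain metal name, the anion second with the -ate form; each ion's ligands are alphabetised independently.
The complex anion is given as 1−; its ligand charges sum to -3, so Ni = +2.
With 2 anions per cation, the cation must be 2×1 = 2+.
Cation: ligand charges sum to -3; for the ion to be 2+, Ta = +5.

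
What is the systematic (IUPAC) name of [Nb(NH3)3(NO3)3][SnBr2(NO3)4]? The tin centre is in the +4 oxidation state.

Both ions are complex: the cation is named first with the plain metal name, the anion second with the -ate form; each ion's ligands are alphabetised independently.
Sn is given as +4; the anion's ligand charges sum to -6, so the complex anion is 2−.
A 1:1 salt means the cation carries the equal and opposite charge, 2+.
Cation: ligand charges sum to -3; for the ion to be 2+, Nb = +5.

triamminetrinitratoniobium(V) dibromotetranitratostannate(IV)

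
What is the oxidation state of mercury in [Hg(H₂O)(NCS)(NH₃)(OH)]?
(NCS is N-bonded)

+2

No counter-ion: the bracketed complex is neutral.
Ligand charges: 1×NCS = -1; 1×H2O neutral; 1×NH3 neutral; 1×OH = -1; sum -2.
Hg + (-2) = 0 ⇒ Hg is +2.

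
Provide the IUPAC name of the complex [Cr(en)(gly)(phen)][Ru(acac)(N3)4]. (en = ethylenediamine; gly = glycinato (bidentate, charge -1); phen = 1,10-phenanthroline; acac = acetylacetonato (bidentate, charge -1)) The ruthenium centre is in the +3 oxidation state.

Ru is given as +3; the anion's ligand charges sum to -5, so the complex anion is 2−.
A 1:1 salt means the cation carries the equal and opposite charge, 2+.
Cation: ligand charges sum to -1; for the ion to be 2+, Cr = +3.

(ethylenediamine)(glycinato)(1,10-phenanthroline)chromium(III) (acetylacetonato)tetraazidoruthenate(III)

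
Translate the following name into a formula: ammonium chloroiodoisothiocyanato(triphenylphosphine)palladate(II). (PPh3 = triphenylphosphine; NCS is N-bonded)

Ligands: 1 iodo (I, -1), 1 triphenylphosphine (PPh3, neutral), 1 isothiocyanato (NCS, -1), 1 chloro (Cl, -1). Ligand charge sum = -3.
Charge balance with ammonium (+1) requires 1 complex ion per 1 ammonium.

NH4[PdClI(NCS)(PPh3)]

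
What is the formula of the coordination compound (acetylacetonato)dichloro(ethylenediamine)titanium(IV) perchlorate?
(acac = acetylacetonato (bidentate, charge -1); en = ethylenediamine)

Ligands: 1 acetylacetonato (acac, -1), 1 ethylenediamine (en, neutral), 2 chloro (Cl, -1). Ligand charge sum = -3.
Charge balance with perchlorate (-1) requires 1 complex ion per 1 perchlorate.

[Ti(acac)Cl2(en)]ClO4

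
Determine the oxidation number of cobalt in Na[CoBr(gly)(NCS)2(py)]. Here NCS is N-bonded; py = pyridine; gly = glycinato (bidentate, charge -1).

1 sodium outside the brackets (+1 each) → the complex ion is 1−.
Ligand charges: 2×NCS = -2; 1×py neutral; 1×gly = -1; 1×Br = -1; sum -4.
Co + (-4) = 1− ⇒ Co is +3.

+3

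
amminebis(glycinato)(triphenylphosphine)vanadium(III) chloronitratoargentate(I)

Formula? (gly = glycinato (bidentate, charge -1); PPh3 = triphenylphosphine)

Cation [V…]: ligand charges -2, V(III) ⇒ ion charge 1+.
Anion [Ag…]: ligand charges -2, Ag(I) ⇒ ion charge 1−.

[V(gly)2(NH3)(PPh3)][AgCl(NO3)]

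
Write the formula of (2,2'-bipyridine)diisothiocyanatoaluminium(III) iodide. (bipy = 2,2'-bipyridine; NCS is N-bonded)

[Al(bipy)(NCS)2]I

Ligands: 1 2,2'-bipyridine (bipy, neutral), 2 isothiocyanato (NCS, -1). Ligand charge sum = -2.
Charge balance with iodide (-1) requires 1 complex ion per 1 iodide.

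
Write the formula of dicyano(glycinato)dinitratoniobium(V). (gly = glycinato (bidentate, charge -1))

Ligands: 2 nitrato (NO3, -1), 1 glycinato (gly, -1), 2 cyano (CN, -1). Ligand charge sum = -5.
With Nb in oxidation state +5, the complex ion is [Nb...].

[Nb(CN)2(gly)(NO3)2]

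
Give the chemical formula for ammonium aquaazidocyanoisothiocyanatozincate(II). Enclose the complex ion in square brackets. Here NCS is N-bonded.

NH4[Zn(CN)(H2O)(N3)(NCS)]

Ligands: 1 azido (N3, -1), 1 cyano (CN, -1), 1 aqua (H2O, neutral), 1 isothiocyanato (NCS, -1). Ligand charge sum = -3.
With Zn in oxidation state +2, the complex ion is [Zn...]^1−.
Charge balance with ammonium (+1) requires 1 complex ion per 1 ammonium.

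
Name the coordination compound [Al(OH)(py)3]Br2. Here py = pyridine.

The 2 bromide counter-ions carry a total charge of -2, so each complex ion is 2+.
Ligand charges: 3×pyridine (neutral), 1×hydroxo (-1 each); total -1. So Al + (-1) = 2+, giving Al = +3.
Ligands are named alphabetically: hydroxo before pyridine.

hydroxotris(pyridine)aluminium(III) bromide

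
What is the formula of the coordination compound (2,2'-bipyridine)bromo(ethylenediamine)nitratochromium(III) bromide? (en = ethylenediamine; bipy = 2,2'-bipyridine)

Ligands: 1 ethylenediamine (en, neutral), 1 nitrato (NO3, -1), 1 2,2'-bipyridine (bipy, neutral), 1 bromo (Br, -1). Ligand charge sum = -2.
With Cr in oxidation state +3, the complex ion is [Cr...]^1+.
Charge balance with bromide (-1) requires 1 complex ion per 1 bromide.

[Cr(bipy)Br(en)(NO3)]Br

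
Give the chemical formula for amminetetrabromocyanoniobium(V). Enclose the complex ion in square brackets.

Ligands: 4 bromo (Br, -1), 1 ammine (NH3, neutral), 1 cyano (CN, -1). Ligand charge sum = -5.
With Nb in oxidation state +5, the complex ion is [Nb...].

[NbBr4(CN)(NH3)]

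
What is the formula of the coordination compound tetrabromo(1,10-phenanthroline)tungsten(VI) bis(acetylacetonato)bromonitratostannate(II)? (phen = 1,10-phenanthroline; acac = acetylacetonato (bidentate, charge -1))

Cation [W…]: ligand charges -4, W(VI) ⇒ ion charge 2+.
Anion [Sn…]: ligand charges -4, Sn(II) ⇒ ion charge 2−.

[WBr4(phen)][Sn(acac)2Br(NO3)]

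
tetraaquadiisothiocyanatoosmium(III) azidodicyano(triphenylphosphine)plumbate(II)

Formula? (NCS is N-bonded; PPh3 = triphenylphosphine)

Cation [Os…]: ligand charges -2, Os(III) ⇒ ion charge 1+.
Anion [Pb…]: ligand charges -3, Pb(II) ⇒ ion charge 1−.
One 1+ cation balances one 1− anion.

[Os(H2O)4(NCS)2][Pb(CN)2(N3)(PPh3)]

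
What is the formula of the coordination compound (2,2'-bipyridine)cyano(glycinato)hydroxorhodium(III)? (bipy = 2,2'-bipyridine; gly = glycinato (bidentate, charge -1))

[Rh(bipy)(CN)(gly)(OH)]

Ligands: 1 2,2'-bipyridine (bipy, neutral), 1 hydroxo (OH, -1), 1 cyano (CN, -1), 1 glycinato (gly, -1). Ligand charge sum = -3.
With Rh in oxidation state +3, the complex ion is [Rh...].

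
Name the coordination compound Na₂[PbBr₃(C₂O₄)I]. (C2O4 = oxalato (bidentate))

The 2 sodium counter-ions carry a total charge of +2, so each complex ion is 2−.
Ligand charges: 3×bromo (-1 each), 1×oxalato (-2 each), 1×iodo (-1 each); total -6. So Pb + (-6) = 2−, giving Pb = +4.
Ligands are named alphabetically: bromo before iodo before oxalato.
The complex ion is anionic, so lead takes the -ate form plumbate(IV).

sodium tribromoiodooxalatoplumbate(IV)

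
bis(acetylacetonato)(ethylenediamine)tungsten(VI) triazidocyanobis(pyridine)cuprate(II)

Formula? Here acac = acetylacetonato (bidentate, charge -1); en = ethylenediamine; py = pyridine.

Cation [W…]: ligand charges -2, W(VI) ⇒ ion charge 4+.
Anion [Cu…]: ligand charges -4, Cu(II) ⇒ ion charge 2−.
One 4+ cation requires 2 of the 2− anion.

[W(acac)2(en)][Cu(CN)(N3)3(py)2]2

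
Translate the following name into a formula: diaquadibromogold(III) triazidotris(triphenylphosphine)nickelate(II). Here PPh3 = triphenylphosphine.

Cation [Au…]: ligand charges -2, Au(III) ⇒ ion charge 1+.
Anion [Ni…]: ligand charges -3, Ni(II) ⇒ ion charge 1−.

[AuBr2(H2O)2][Ni(N3)3(PPh3)3]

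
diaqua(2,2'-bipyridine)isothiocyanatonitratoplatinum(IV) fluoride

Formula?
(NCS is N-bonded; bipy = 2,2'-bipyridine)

Ligands: 1 isothiocyanato (NCS, -1), 2 aqua (H2O, neutral), 1 nitrato (NO3, -1), 1 2,2'-bipyridine (bipy, neutral). Ligand charge sum = -2.
Charge balance with fluoride (-1) requires 1 complex ion per 2 fluoride.

[Pt(bipy)(H2O)2(NCS)(NO3)]F2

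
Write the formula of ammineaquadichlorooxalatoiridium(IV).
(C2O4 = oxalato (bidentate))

[Ir(C2O4)Cl2(H2O)(NH3)]

Ligands: 1 aqua (H2O, neutral), 2 chloro (Cl, -1), 1 ammine (NH3, neutral), 1 oxalato (C2O4, -2). Ligand charge sum = -4.
With Ir in oxidation state +4, the complex ion is [Ir...].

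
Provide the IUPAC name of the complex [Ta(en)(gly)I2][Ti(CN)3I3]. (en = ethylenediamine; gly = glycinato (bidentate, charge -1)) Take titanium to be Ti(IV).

(ethylenediamine)(glycinato)diiodotantalum(V) tricyanotriiodotitanate(IV)

Ti is given as +4; the anion's ligand charges sum to -6, so the complex anion is 2−.
A 1:1 salt means the cation carries the equal and opposite charge, 2+.
Cation: ligand charges sum to -3; for the ion to be 2+, Ta = +5.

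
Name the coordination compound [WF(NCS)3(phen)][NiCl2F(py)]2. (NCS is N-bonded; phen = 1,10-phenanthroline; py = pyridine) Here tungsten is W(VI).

Both ions are complex: the cation is named first with the plain metal name, the anion second with the -ate form; each ion's ligands are alphabetised independently.
W is given as +6; the cation's ligand charges sum to -4, so the complex cation is 2+.
With 2 anions per cation, each anion must be 2/2 = 1−.
Anion: ligand charges sum to -3; for the ion to be 1−, Ni = +2.

fluorotriisothiocyanato(1,10-phenanthroline)tungsten(VI) dichlorofluoro(pyridine)nickelate(II)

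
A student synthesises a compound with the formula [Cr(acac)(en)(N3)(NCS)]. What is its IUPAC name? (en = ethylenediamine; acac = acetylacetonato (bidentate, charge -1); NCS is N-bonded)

There is no counter-ion, so the complex is neutral overall.
Ligand charges: 1×ethylenediamine (neutral), 1×acetylacetonato (-1 each), 1×azido (-1 each), 1×isothiocyanato (-1 each); total -3. So Cr + (-3) = 0, giving Cr = +3.
Ligands are named alphabetically: acetylacetonato before azido before ethylenediamine before isothiocyanato.

(acetylacetonato)azido(ethylenediamine)isothiocyanatochromium(III)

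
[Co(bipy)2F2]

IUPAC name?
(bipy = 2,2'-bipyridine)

bis(2,2'-bipyridine)difluorocobalt(II)

There is no counter-ion, so the complex is neutral overall.
Ligand charges: 2×fluoro (-1 each), 2×2,2'-bipyridine (neutral); total -2. So Co + (-2) = 0, giving Co = +2.
Ligands are named alphabetically: bipyridine before fluoro.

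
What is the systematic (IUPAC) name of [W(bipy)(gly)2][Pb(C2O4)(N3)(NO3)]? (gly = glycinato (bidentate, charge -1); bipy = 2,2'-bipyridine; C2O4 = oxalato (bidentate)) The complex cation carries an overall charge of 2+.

The complex cation is given as 2+; its ligand charges sum to -2, so W = +4.
A 1:1 salt means the anion carries the equal and opposite charge, 2−.
Anion: ligand charges sum to -4; for the ion to be 2−, Pb = +2.

(2,2'-bipyridine)bis(glycinato)tungsten(IV) azidonitratooxalatoplumbate(II)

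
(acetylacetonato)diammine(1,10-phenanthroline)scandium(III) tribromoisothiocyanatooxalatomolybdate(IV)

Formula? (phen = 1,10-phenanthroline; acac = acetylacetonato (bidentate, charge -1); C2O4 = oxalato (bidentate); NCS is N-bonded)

[Sc(acac)(NH3)2(phen)][MoBr3(C2O4)(NCS)]

Cation [Sc…]: ligand charges -1, Sc(III) ⇒ ion charge 2+.
Anion [Mo…]: ligand charges -6, Mo(IV) ⇒ ion charge 2−.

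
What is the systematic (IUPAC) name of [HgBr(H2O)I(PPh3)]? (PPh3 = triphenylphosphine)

aquabromoiodo(triphenylphosphine)mercury(II)

There is no counter-ion, so the complex is neutral overall.
Ligand charges: 1×triphenylphosphine (neutral), 1×aqua (neutral), 1×iodo (-1 each), 1×bromo (-1 each); total -2. So Hg + (-2) = 0, giving Hg = +2.
Ligands are named alphabetically: aqua before bromo before iodo before triphenylphosphine.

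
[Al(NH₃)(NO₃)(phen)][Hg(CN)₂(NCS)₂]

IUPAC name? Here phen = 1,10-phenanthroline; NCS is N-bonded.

amminenitrato(1,10-phenanthroline)aluminium(III) dicyanodiisothiocyanatomercurate(II)

Aluminium is always +3 in its complexes; the cation's ligand charges sum to -1, so the complex cation is 2+.
A 1:1 salt means the anion carries the equal and opposite charge, 2−.
Anion: ligand charges sum to -4; for the ion to be 2−, Hg = +2.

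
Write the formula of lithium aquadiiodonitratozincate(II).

Ligands: 1 aqua (H2O, neutral), 1 nitrato (NO3, -1), 2 iodo (I, -1). Ligand charge sum = -3.
With Zn in oxidation state +2, the complex ion is [Zn...]^1−.
Charge balance with lithium (+1) requires 1 complex ion per 1 lithium.

Li[Zn(H2O)I2(NO3)]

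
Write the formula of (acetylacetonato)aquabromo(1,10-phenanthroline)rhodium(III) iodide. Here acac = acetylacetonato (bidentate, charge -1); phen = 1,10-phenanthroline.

Ligands: 1 aqua (H2O, neutral), 1 acetylacetonato (acac, -1), 1 bromo (Br, -1), 1 1,10-phenanthroline (phen, neutral). Ligand charge sum = -2.
Charge balance with iodide (-1) requires 1 complex ion per 1 iodide.

[Rh(acac)Br(H2O)(phen)]I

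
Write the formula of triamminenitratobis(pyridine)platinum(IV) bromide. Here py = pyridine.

[Pt(NH3)3(NO3)(py)2]Br3

Ligands: 2 pyridine (py, neutral), 1 nitrato (NO3, -1), 3 ammine (NH3, neutral). Ligand charge sum = -1.
With Pt in oxidation state +4, the complex ion is [Pt...]^3+.
Charge balance with bromide (-1) requires 1 complex ion per 3 bromide.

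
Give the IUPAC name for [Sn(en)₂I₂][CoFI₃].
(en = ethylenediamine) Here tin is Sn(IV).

bis(ethylenediamine)diiodotin(IV) fluorotriiodocobaltate(II)

Both ions are complex: the cation is named first with the plain metal name, the anion second with the -ate form; each ion's ligands are alphabetised independently.
Sn is given as +4; the cation's ligand charges sum to -2, so the complex cation is 2+.
A 1:1 salt means the anion carries the equal and opposite charge, 2−.
Anion: ligand charges sum to -4; for the ion to be 2−, Co = +2.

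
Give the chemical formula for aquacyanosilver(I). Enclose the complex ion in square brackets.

[Ag(CN)(H2O)]

Ligands: 1 aqua (H2O, neutral), 1 cyano (CN, -1). Ligand charge sum = -1.
With Ag in oxidation state +1, the complex ion is [Ag...].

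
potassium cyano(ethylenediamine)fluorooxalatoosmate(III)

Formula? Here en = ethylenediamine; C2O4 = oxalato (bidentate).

K[Os(C2O4)(CN)(en)F]

Ligands: 1 fluoro (F, -1), 1 ethylenediamine (en, neutral), 1 oxalato (C2O4, -2), 1 cyano (CN, -1). Ligand charge sum = -4.
With Os in oxidation state +3, the complex ion is [Os...]^1−.
Charge balance with potassium (+1) requires 1 complex ion per 1 potassium.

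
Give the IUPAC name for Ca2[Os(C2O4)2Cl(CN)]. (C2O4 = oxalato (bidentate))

calcium chlorocyanodioxalatoosmate(II)

The 2 calcium counter-ions carry a total charge of +4, so each complex ion is 4−.
Ligand charges: 1×cyano (-1 each), 2×oxalato (-2 each), 1×chloro (-1 each); total -6. So Os + (-6) = 4−, giving Os = +2.
Ligands are named alphabetically: chloro before cyano before oxalato.
The complex ion is anionic, so osmium takes the -ate form osmate(II).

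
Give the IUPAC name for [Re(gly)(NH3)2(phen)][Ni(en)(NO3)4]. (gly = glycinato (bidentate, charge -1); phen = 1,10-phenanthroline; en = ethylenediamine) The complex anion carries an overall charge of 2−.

Both ions are complex: the cation is named first with the plain metal name, the anion second with the -ate form; each ion's ligands are alphabetised independently.
The complex anion is given as 2−; its ligand charges sum to -4, so Ni = +2.
A 1:1 salt means the cation carries the equal and opposite charge, 2+.
Cation: ligand charges sum to -1; for the ion to be 2+, Re = +3.

diammine(glycinato)(1,10-phenanthroline)rhenium(III) (ethylenediamine)tetranitratonickelate(II)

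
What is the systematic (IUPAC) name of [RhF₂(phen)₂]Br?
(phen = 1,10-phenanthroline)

difluorobis(1,10-phenanthroline)rhodium(III) bromide

The 1 bromide counter-ion carries a total charge of -1, so each complex ion is 1+.
Ligand charges: 2×fluoro (-1 each), 2×1,10-phenanthroline (neutral); total -2. So Rh + (-2) = 1+, giving Rh = +3.
Ligands are named alphabetically: fluoro before phenanthroline.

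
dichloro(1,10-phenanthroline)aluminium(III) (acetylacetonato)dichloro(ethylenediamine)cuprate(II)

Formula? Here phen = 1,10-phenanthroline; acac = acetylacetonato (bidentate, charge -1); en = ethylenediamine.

Cation [Al…]: ligand charges -2, Al(III) ⇒ ion charge 1+.
Anion [Cu…]: ligand charges -3, Cu(II) ⇒ ion charge 1−.

[AlCl2(phen)][Cu(acac)Cl2(en)]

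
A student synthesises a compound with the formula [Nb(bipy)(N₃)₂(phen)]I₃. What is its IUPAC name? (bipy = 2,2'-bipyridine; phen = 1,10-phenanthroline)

The 3 iodide counter-ions carry a total charge of -3, so each complex ion is 3+.
Ligand charges: 1×2,2'-bipyridine (neutral), 2×azido (-1 each), 1×1,10-phenanthroline (neutral); total -2. So Nb + (-2) = 3+, giving Nb = +5.
Ligands are named alphabetically: azido before bipyridine before phenanthroline.

diazido(2,2'-bipyridine)(1,10-phenanthroline)niobium(V) iodide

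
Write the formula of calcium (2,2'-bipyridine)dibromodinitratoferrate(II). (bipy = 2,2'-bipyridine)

Ligands: 1 2,2'-bipyridine (bipy, neutral), 2 bromo (Br, -1), 2 nitrato (NO3, -1). Ligand charge sum = -4.
Charge balance with calcium (+2) requires 1 complex ion per 1 calcium.

Ca[Fe(bipy)Br2(NO3)2]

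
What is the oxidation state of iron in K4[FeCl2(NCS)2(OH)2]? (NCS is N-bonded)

+2

4 potassium outside the brackets (+1 each) → the complex ion is 4−.
Ligand charges: 2×Cl = -2; 2×OH = -2; 2×NCS = -2; sum -6.
Fe + (-6) = 4− ⇒ Fe is +2.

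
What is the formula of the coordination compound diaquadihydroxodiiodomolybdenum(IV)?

[Mo(H2O)2I2(OH)2]

Ligands: 2 aqua (H2O, neutral), 2 iodo (I, -1), 2 hydroxo (OH, -1). Ligand charge sum = -4.
With Mo in oxidation state +4, the complex ion is [Mo...].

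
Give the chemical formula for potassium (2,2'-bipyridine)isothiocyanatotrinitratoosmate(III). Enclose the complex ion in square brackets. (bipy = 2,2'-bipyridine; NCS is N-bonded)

K[Os(bipy)(NCS)(NO3)3]

Ligands: 1 2,2'-bipyridine (bipy, neutral), 1 isothiocyanato (NCS, -1), 3 nitrato (NO3, -1). Ligand charge sum = -4.
Charge balance with potassium (+1) requires 1 complex ion per 1 potassium.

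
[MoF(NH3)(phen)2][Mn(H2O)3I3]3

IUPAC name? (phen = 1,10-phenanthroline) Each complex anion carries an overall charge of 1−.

The complex anion is given as 1−; its ligand charges sum to -3, so Mn = +2.
With 3 anions per cation, the cation must be 3×1 = 3+.
Cation: ligand charges sum to -1; for the ion to be 3+, Mo = +4.

amminefluorobis(1,10-phenanthroline)molybdenum(IV) triaquatriiodomanganate(II)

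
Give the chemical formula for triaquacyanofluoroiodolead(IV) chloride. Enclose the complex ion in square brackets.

Ligands: 3 aqua (H2O, neutral), 1 iodo (I, -1), 1 cyano (CN, -1), 1 fluoro (F, -1). Ligand charge sum = -3.
With Pb in oxidation state +4, the complex ion is [Pb...]^1+.
Charge balance with chloride (-1) requires 1 complex ion per 1 chloride.

[Pb(CN)F(H2O)3I]Cl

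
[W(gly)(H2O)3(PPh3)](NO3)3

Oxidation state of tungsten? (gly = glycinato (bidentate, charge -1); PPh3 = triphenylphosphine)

+4

3 nitrate outside the brackets (-1 each) → the complex ion is 3+.
Ligand charges: 1×gly = -1; 1×PPh3 neutral; 3×H2O neutral; sum -1.
W + (-1) = 3+ ⇒ W is +4.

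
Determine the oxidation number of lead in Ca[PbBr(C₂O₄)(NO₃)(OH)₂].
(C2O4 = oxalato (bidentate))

+4

1 calcium outside the brackets (+2 each) → the complex ion is 2−.
Ligand charges: 1×Br = -1; 1×C2O4 = -2; 2×OH = -2; 1×NO3 = -1; sum -6.
Pb + (-6) = 2− ⇒ Pb is +4.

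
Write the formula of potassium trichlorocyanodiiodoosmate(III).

Ligands: 3 chloro (Cl, -1), 2 iodo (I, -1), 1 cyano (CN, -1). Ligand charge sum = -6.
Charge balance with potassium (+1) requires 1 complex ion per 3 potassium.

K3[OsCl3(CN)I2]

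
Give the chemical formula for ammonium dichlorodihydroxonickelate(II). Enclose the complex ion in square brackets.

Ligands: 2 hydroxo (OH, -1), 2 chloro (Cl, -1). Ligand charge sum = -4.
With Ni in oxidation state +2, the complex ion is [Ni...]^2−.
Charge balance with ammonium (+1) requires 1 complex ion per 2 ammonium.

(NH4)2[NiCl2(OH)2]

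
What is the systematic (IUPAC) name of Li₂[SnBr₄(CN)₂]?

lithium tetrabromodicyanostannate(IV)

The 2 lithium counter-ions carry a total charge of +2, so each complex ion is 2−.
Ligand charges: 4×bromo (-1 each), 2×cyano (-1 each); total -6. So Sn + (-6) = 2−, giving Sn = +4.
Ligands are named alphabetically: bromo before cyano.
The complex ion is anionic, so tin takes the -ate form stannate(IV).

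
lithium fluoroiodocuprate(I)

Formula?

Li[CuFI]

Ligands: 1 iodo (I, -1), 1 fluoro (F, -1). Ligand charge sum = -2.
Charge balance with lithium (+1) requires 1 complex ion per 1 lithium.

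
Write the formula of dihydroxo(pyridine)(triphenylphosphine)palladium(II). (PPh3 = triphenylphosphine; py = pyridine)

[Pd(OH)2(PPh3)(py)]

Ligands: 2 hydroxo (OH, -1), 1 triphenylphosphine (PPh3, neutral), 1 pyridine (py, neutral). Ligand charge sum = -2.
With Pd in oxidation state +2, the complex ion is [Pd...].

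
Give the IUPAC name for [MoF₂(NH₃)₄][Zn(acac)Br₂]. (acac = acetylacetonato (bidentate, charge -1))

tetraamminedifluoromolybdenum(III) (acetylacetonato)dibromozincate(II)

Both ions are complex: the cation is named first with the plain metal name, the anion second with the -ate form; each ion's ligands are alphabetised independently.
Zinc is always +2 in its complexes; the anion's ligand charges sum to -3, so the complex anion is 1−.
A 1:1 salt means the cation carries the equal and opposite charge, 1+.
Cation: ligand charges sum to -2; for the ion to be 1+, Mo = +3.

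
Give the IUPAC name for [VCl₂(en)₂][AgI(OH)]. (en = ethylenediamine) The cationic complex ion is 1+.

Both ions are complex: the cation is named first with the plain metal name, the anion second with the -ate form; each ion's ligands are alphabetised independently.
The complex cation is given as 1+; its ligand charges sum to -2, so V = +3.
A 1:1 salt means the anion carries the equal and opposite charge, 1−.
Anion: ligand charges sum to -2; for the ion to be 1−, Ag = +1.

dichlorobis(ethylenediamine)vanadium(III) hydroxoiodoargentate(I)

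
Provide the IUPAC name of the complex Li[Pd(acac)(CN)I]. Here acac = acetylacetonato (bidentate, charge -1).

The 1 lithium counter-ion carries a total charge of +1, so each complex ion is 1−.
Ligand charges: 1×iodo (-1 each), 1×acetylacetonato (-1 each), 1×cyano (-1 each); total -3. So Pd + (-3) = 1−, giving Pd = +2.
Ligands are named alphabetically: acetylacetonato before cyano before iodo.
The complex ion is anionic, so palladium takes the -ate form palladate(II).

lithium (acetylacetonato)cyanoiodopalladate(II)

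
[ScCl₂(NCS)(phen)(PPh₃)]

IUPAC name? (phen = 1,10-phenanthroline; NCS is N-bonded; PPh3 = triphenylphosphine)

dichloroisothiocyanato(1,10-phenanthroline)(triphenylphosphine)scandium(III)

There is no counter-ion, so the complex is neutral overall.
Ligand charges: 2×chloro (-1 each), 1×1,10-phenanthroline (neutral), 1×isothiocyanato (-1 each), 1×triphenylphosphine (neutral); total -3. So Sc + (-3) = 0, giving Sc = +3.
Ligands are named alphabetically: chloro before isothiocyanato before phenanthroline before triphenylphosphine.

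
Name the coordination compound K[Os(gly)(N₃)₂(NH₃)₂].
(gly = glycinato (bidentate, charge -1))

potassium diamminediazido(glycinato)osmate(II)

The 1 potassium counter-ion carries a total charge of +1, so each complex ion is 1−.
Ligand charges: 2×azido (-1 each), 2×ammine (neutral), 1×glycinato (-1 each); total -3. So Os + (-3) = 1−, giving Os = +2.
The complex ion is anionic, so osmium takes the -ate form osmate(II).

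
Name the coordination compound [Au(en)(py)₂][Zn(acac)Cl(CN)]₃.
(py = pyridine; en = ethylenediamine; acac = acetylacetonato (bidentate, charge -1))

(ethylenediamine)bis(pyridine)gold(III) (acetylacetonato)chlorocyanozincate(II)

Both ions are complex: the cation is named first with the plain metal name, the anion second with the -ate form; each ion's ligands are alphabetised independently.
Zinc is always +2 in its complexes; the anion's ligand charges sum to -3, so the complex anion is 1−.
With 3 anions per cation, the cation must be 3×1 = 3+.
Cation: ligand charges sum to 0; for the ion to be 3+, Au = +3.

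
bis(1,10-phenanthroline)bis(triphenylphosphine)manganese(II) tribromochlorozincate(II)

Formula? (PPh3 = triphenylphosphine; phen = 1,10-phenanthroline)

[Mn(phen)2(PPh3)2][ZnBr3Cl]

Cation [Mn…]: ligand charges 0, Mn(II) ⇒ ion charge 2+.
Anion [Zn…]: ligand charges -4, Zn(II) ⇒ ion charge 2−.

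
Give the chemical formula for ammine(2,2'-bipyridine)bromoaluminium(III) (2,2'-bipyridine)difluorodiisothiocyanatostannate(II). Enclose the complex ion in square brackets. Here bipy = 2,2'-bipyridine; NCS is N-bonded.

Cation [Al…]: ligand charges -1, Al(III) ⇒ ion charge 2+.
Anion [Sn…]: ligand charges -4, Sn(II) ⇒ ion charge 2−.
One 2+ cation balances one 2− anion.

[Al(bipy)Br(NH3)][Sn(bipy)F2(NCS)2]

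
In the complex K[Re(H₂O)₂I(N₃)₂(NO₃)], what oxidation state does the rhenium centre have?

1 potassium outside the brackets (+1 each) → the complex ion is 1−.
Ligand charges: 2×H2O neutral; 1×I = -1; 2×N3 = -2; 1×NO3 = -1; sum -4.
Re + (-4) = 1− ⇒ Re is +3.

+3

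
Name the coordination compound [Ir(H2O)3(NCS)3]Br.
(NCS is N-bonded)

The 1 bromide counter-ion carries a total charge of -1, so each complex ion is 1+.
Ligand charges: 3×isothiocyanato (-1 each), 3×aqua (neutral); total -3. So Ir + (-3) = 1+, giving Ir = +4.
Ligands are named alphabetically: aqua before isothiocyanato.

triaquatriisothiocyanatoiridium(IV) bromide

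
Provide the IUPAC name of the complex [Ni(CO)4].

There is no counter-ion, so the complex is neutral overall.
Ligand charges: 4×carbonyl (neutral); total 0. So Ni + (0) = 0, giving Ni = 0.

tetracarbonylnickel(0)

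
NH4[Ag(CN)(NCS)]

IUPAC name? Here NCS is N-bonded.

The 1 ammonium counter-ion carries a total charge of +1, so each complex ion is 1−.
Ligand charges: 1×cyano (-1 each), 1×isothiocyanato (-1 each); total -2. So Ag + (-2) = 1−, giving Ag = +1.
Ligands are named alphabetically: cyano before isothiocyanato.
The complex ion is anionic, so silver takes the -ate form argentate(I).

ammonium cyanoisothiocyanatoargentate(I)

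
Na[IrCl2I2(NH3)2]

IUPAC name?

The 1 sodium counter-ion carries a total charge of +1, so each complex ion is 1−.
Ligand charges: 2×iodo (-1 each), 2×ammine (neutral), 2×chloro (-1 each); total -4. So Ir + (-4) = 1−, giving Ir = +3.
The complex ion is anionic, so iridium takes the -ate form iridate(III).

sodium diamminedichlorodiiodoiridate(III)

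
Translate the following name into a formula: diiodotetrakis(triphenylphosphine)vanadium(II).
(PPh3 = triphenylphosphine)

Ligands: 4 triphenylphosphine (PPh3, neutral), 2 iodo (I, -1). Ligand charge sum = -2.
With V in oxidation state +2, the complex ion is [V...].

[VI2(PPh3)4]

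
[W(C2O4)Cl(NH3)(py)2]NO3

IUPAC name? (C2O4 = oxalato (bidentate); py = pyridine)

The 1 nitrate counter-ion carries a total charge of -1, so each complex ion is 1+.
Ligand charges: 1×oxalato (-2 each), 1×ammine (neutral), 1×chloro (-1 each), 2×pyridine (neutral); total -3. So W + (-3) = 1+, giving W = +4.
Ligands are named alphabetically: ammine before chloro before oxalato before pyridine.

amminechlorooxalatobis(pyridine)tungsten(IV) nitrate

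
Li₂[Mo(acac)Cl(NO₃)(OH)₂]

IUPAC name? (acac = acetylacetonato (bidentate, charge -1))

lithium (acetylacetonato)chlorodihydroxonitratomolybdate(III)

The 2 lithium counter-ions carry a total charge of +2, so each complex ion is 2−.
Ligand charges: 1×nitrato (-1 each), 2×hydroxo (-1 each), 1×chloro (-1 each), 1×acetylacetonato (-1 each); total -5. So Mo + (-5) = 2−, giving Mo = +3.
Ligands are named alphabetically: acetylacetonato before chloro before hydroxo before nitrato.
The complex ion is anionic, so molybdenum takes the -ate form molybdate(III).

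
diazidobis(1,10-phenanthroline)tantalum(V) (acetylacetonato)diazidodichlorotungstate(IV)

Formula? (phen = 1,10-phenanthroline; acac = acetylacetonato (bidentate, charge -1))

[Ta(N3)2(phen)2][W(acac)Cl2(N3)2]3

Cation [Ta…]: ligand charges -2, Ta(V) ⇒ ion charge 3+.
Anion [W…]: ligand charges -5, W(IV) ⇒ ion charge 1−.
One 3+ cation requires 3 of the 1− anion.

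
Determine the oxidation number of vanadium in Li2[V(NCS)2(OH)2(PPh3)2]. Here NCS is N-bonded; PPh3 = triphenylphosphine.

+2

2 lithium outside the brackets (+1 each) → the complex ion is 2−.
Ligand charges: 2×NCS = -2; 2×OH = -2; 2×PPh3 neutral; sum -4.
V + (-4) = 2− ⇒ V is +2.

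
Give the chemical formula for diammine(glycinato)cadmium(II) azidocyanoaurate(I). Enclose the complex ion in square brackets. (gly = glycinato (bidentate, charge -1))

[Cd(gly)(NH3)2][Au(CN)(N3)]

Cation [Cd…]: ligand charges -1, Cd(II) ⇒ ion charge 1+.
Anion [Au…]: ligand charges -2, Au(I) ⇒ ion charge 1−.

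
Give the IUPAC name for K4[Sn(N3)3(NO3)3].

potassium triazidotrinitratostannate(II)

The 4 potassium counter-ions carry a total charge of +4, so each complex ion is 4−.
Ligand charges: 3×azido (-1 each), 3×nitrato (-1 each); total -6. So Sn + (-6) = 4−, giving Sn = +2.
The complex ion is anionic, so tin takes the -ate form stannate(II).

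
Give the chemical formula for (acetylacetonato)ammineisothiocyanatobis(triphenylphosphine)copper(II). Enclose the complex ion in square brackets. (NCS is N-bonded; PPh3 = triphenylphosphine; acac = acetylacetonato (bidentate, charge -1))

Ligands: 1 isothiocyanato (NCS, -1), 2 triphenylphosphine (PPh3, neutral), 1 ammine (NH3, neutral), 1 acetylacetonato (acac, -1). Ligand charge sum = -2.
With Cu in oxidation state +2, the complex ion is [Cu...].

[Cu(acac)(NCS)(NH3)(PPh3)2]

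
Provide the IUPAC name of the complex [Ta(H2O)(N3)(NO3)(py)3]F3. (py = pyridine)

The 3 fluoride counter-ions carry a total charge of -3, so each complex ion is 3+.
Ligand charges: 1×azido (-1 each), 1×aqua (neutral), 1×nitrato (-1 each), 3×pyridine (neutral); total -2. So Ta + (-2) = 3+, giving Ta = +5.
Ligands are named alphabetically: aqua before azido before nitrato before pyridine.

aquaazidonitratotris(pyridine)tantalum(V) fluoride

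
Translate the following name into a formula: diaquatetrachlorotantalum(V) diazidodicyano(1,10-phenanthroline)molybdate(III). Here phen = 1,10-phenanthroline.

Cation [Ta…]: ligand charges -4, Ta(V) ⇒ ion charge 1+.
Anion [Mo…]: ligand charges -4, Mo(III) ⇒ ion charge 1−.
One 1+ cation balances one 1− anion.

[TaCl4(H2O)2][Mo(CN)2(N3)2(phen)]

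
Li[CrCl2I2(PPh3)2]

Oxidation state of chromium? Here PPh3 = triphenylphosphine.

+3

1 lithium outside the brackets (+1 each) → the complex ion is 1−.
Ligand charges: 2×I = -2; 2×PPh3 neutral; 2×Cl = -2; sum -4.
Cr + (-4) = 1− ⇒ Cr is +3.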